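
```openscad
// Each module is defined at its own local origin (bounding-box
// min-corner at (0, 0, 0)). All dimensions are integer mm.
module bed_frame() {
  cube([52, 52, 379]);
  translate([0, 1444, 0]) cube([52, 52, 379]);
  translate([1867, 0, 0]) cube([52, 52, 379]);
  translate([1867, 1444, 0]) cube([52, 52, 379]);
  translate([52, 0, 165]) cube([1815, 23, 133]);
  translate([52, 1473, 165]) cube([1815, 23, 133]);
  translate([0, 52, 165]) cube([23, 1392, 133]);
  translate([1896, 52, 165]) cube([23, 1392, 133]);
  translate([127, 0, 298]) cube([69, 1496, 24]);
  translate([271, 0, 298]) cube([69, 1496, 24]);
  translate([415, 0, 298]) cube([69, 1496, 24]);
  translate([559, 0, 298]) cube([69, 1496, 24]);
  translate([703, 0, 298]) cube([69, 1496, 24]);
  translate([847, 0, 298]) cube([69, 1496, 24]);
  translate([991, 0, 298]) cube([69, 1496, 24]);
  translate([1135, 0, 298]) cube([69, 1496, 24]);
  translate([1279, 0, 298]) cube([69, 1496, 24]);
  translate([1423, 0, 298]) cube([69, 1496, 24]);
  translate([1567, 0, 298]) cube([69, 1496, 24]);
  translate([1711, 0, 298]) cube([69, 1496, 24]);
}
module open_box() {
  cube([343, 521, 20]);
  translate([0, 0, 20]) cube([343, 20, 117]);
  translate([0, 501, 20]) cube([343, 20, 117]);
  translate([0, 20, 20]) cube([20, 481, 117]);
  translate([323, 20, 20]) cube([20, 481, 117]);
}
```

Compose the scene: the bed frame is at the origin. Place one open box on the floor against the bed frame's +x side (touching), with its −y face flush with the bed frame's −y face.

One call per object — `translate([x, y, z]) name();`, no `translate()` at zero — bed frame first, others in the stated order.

bed_frame();
translate([1919, 0, 0]) open_box();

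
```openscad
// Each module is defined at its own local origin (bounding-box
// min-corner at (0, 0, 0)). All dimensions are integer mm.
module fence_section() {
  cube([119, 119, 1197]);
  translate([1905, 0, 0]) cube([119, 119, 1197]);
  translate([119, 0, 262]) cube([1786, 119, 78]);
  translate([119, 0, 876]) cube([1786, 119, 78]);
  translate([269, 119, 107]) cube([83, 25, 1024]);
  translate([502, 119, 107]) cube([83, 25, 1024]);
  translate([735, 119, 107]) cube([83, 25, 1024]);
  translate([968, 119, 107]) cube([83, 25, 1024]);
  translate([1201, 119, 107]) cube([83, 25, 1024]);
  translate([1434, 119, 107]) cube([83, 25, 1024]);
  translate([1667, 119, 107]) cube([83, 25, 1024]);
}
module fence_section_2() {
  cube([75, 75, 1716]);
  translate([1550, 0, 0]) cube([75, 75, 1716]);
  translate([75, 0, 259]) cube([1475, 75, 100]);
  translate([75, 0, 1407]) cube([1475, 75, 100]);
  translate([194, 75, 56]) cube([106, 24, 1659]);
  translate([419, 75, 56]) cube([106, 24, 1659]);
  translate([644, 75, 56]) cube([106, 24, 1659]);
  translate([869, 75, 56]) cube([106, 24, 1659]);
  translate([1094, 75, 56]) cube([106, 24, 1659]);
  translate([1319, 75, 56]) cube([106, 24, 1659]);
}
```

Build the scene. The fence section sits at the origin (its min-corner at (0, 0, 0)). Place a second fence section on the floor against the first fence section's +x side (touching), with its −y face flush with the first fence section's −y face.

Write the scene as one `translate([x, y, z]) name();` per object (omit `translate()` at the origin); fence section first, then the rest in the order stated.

fence_section();
translate([2024, 0, 0]) fence_section_2();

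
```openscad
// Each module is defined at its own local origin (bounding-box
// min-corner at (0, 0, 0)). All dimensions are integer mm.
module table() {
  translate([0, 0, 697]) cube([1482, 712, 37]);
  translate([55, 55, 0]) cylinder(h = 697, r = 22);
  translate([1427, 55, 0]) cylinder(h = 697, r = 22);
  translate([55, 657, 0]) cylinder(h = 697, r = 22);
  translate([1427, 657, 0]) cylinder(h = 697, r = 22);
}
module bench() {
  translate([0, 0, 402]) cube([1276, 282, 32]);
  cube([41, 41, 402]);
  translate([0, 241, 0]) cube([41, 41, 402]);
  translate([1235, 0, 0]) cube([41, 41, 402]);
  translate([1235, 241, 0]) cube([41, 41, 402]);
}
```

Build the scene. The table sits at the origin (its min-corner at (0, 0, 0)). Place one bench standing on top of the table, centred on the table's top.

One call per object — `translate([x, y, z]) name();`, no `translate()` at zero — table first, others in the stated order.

table();
translate([103, 215, 734]) bench();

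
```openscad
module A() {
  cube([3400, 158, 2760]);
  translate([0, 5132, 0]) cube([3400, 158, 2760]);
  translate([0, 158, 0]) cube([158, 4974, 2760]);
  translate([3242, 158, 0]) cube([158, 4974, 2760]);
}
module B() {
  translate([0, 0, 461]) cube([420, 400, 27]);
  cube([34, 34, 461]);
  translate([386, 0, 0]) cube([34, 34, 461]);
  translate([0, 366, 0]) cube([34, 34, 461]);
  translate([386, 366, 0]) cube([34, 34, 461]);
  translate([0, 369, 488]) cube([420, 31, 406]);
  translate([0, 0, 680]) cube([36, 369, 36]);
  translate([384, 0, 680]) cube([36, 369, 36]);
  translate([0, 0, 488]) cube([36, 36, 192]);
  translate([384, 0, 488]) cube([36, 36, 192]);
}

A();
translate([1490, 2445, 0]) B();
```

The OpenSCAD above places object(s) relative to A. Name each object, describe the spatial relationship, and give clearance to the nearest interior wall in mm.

Clearances: x = 1332, y = 2287; minimum 1332 mm.

A is a house frame. B is a chair. The chair sits inside the house frame, centred. The clearance to the nearest interior wall is 1332 mm.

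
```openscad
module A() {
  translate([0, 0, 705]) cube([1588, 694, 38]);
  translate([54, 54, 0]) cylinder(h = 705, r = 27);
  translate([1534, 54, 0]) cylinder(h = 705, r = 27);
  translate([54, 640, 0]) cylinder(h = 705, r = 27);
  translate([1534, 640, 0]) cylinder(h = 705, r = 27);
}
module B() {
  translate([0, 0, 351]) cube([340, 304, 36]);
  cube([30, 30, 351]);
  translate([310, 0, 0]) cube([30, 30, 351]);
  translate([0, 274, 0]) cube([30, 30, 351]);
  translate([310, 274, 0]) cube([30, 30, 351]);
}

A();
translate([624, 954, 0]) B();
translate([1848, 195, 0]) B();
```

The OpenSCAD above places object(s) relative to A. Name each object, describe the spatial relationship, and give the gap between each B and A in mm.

Each stool's nearest face is 260 mm from the table's bounding box.

A is a table. B is a stool. Two stools sit around the table at the +y, +x sides. The gap between each stool and the table is 260 mm.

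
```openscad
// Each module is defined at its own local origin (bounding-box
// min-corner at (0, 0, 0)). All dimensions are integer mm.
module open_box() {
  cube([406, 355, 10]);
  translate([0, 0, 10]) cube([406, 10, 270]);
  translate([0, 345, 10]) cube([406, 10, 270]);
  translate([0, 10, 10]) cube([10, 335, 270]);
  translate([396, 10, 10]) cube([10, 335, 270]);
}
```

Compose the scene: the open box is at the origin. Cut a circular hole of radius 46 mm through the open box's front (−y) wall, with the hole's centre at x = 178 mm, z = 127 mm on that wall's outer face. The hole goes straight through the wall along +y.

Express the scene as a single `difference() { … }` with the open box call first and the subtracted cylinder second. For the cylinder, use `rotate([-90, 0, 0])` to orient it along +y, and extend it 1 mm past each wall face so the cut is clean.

difference() {
  open_box();
  translate([178, -1, 127]) rotate([-90, 0, 0]) cylinder(h = 12, r = 46);
}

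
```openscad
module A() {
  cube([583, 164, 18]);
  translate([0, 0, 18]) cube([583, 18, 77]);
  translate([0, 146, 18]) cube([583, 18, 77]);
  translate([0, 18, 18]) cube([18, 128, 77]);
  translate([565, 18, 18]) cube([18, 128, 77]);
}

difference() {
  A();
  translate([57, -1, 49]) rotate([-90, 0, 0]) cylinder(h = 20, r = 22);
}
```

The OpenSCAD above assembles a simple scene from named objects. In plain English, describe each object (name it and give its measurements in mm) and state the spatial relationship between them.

A is an open-topped rectangular box: outside dimensions 583×164×95 mm, with a uniform wall and base thickness of 18 mm. The base is a full 583×164 slab on the floor; four walls sit on top of the base. The front and back walls (the −y and +y sides) span the full width; the two side walls fit between them.

The open box has a circular hole of radius 22 mm through its front wall, centred at (x = 57, z = 49).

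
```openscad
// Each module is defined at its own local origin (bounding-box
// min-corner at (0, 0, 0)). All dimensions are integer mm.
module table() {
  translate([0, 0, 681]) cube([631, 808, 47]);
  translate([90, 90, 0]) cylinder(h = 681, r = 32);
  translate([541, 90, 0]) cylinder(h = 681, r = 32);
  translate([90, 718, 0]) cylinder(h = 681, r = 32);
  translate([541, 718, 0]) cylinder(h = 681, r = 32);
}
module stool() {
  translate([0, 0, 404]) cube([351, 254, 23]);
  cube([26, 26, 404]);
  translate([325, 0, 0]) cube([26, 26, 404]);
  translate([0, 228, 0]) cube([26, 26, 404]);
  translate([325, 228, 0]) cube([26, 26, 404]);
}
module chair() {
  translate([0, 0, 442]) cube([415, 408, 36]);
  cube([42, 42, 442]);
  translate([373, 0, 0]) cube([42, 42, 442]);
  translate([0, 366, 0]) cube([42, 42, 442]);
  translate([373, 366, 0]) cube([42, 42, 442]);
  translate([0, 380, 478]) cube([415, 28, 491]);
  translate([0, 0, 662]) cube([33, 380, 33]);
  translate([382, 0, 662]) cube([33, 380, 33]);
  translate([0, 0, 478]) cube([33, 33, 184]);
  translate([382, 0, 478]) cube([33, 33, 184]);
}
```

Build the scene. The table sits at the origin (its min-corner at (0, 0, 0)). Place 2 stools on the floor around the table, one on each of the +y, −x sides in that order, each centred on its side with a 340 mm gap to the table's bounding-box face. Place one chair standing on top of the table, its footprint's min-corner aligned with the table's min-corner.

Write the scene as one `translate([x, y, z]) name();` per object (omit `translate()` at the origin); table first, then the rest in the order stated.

table();
translate([140, 1148, 0]) stool();
translate([-691, 277, 0]) stool();
translate([0, 0, 728]) chair();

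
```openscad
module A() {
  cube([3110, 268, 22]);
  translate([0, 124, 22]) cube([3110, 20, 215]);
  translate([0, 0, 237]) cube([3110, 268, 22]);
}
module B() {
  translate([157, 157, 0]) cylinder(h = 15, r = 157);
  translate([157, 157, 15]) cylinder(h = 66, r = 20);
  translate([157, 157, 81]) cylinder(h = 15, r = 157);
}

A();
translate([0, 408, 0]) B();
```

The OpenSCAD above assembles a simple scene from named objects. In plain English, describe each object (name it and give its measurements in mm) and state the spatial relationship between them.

A is an I-beam lying along x, 3110 mm long. Overall section height 259 mm. Two flanges 268 mm wide (y) and 22 mm thick, one on the floor and one at the top; a web 20 mm thick runs between them, centred on the flange width.

B is a spool: two coaxial disc flanges of radius 157 mm and thickness 15 mm, joined by a core cylinder of radius 20 mm and height 66 mm. The lower flange rests on z = 0 and the three cylinders share a vertical axis.

The spool is on the floor beside the I-beam on its +y side.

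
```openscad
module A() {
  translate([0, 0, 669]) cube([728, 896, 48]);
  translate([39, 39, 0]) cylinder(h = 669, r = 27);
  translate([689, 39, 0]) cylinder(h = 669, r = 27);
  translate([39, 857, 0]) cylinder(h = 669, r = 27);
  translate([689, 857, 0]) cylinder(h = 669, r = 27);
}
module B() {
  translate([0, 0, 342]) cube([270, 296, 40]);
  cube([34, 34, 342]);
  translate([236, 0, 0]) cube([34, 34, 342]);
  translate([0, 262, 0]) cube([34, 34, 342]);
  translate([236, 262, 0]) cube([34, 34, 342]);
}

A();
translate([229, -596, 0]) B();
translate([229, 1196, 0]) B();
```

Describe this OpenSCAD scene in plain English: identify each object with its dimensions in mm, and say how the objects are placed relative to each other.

A is a rectangular dining table. The top is 728×896×48 mm with its upper surface at z = 717 mm. It stands on four round legs of 54 mm diameter, each leg's bounding box inset 12 mm from the nearest pair of top edges, running from the floor to the underside of the top.

B is a simple wooden stool: a rectangular seat 270 mm (x) by 296 mm (y), 40 mm thick, top face at z = 382 mm, on four square legs, each 34×34 mm in cross-section. The legs rest on z = 0, each flush with a corner of the seat.

Two stools sit around the table at the −y, +y sides.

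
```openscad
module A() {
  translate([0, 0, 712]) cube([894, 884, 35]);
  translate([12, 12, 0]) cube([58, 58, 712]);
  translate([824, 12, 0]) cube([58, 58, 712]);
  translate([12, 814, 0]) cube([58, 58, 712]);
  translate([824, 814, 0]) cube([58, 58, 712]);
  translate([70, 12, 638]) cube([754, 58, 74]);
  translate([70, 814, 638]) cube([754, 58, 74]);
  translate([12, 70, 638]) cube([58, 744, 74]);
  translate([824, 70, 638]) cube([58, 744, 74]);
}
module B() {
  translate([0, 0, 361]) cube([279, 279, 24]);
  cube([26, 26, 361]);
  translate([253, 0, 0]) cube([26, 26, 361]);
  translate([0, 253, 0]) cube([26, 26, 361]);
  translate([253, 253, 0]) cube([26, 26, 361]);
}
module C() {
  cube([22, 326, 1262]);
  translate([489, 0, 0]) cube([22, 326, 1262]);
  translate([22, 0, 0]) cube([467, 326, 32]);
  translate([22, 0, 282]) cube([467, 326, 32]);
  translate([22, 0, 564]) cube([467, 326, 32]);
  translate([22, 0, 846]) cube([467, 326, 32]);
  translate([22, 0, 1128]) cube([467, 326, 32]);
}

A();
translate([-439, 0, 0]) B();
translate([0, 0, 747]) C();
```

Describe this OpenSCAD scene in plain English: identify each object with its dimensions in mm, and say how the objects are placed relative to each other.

A is a rectangular dining table. The top is 894×884×35 mm with its upper surface at z = 747 mm. It stands on four 58×58 mm square legs, each inset 12 mm from the nearest pair of top edges, running from the floor to the underside of the top. Four apron rails, 58 mm thick and 74 mm tall, run between adjacent legs with their top edges flush with the underside of the top and their outer faces flush with the legs' outer faces.

B is a four-legged stool. The seat is 279×279 mm, 24 mm thick, top at z = 385 mm. It stands on four square legs, each 26×26 mm in cross-section, from z = 0 to the seat underside, each flush with a corner of the seat.

C is a bookshelf 511 mm wide overall, 326 mm deep and 1262 mm tall. The two sides are 22 mm thick vertical panels. 5 horizontal shelves of 32 mm thickness span between the inner faces of the sides; the lowest shelf sits on the floor and shelves are stacked with a clear vertical gap of 250 mm between each pair.

The stool is on the floor beside the table on its −x side. The bookshelf is on top of the table.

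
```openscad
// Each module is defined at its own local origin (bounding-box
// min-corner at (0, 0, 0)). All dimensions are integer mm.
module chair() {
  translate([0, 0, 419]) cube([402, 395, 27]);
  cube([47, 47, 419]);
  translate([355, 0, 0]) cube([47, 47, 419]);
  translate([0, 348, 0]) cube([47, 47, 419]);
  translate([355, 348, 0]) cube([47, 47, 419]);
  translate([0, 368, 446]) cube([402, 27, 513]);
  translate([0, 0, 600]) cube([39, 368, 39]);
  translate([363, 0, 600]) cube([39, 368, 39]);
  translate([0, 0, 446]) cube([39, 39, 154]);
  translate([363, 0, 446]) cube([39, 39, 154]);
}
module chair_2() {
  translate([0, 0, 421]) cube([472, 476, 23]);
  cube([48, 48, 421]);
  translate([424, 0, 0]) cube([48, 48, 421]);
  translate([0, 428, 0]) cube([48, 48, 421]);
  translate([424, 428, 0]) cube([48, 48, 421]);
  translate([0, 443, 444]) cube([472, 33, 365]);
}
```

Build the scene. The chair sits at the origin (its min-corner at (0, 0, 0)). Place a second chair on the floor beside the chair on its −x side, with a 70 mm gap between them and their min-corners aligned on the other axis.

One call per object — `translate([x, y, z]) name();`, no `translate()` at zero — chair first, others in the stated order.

chair();
translate([-542, 0, 0]) chair_2();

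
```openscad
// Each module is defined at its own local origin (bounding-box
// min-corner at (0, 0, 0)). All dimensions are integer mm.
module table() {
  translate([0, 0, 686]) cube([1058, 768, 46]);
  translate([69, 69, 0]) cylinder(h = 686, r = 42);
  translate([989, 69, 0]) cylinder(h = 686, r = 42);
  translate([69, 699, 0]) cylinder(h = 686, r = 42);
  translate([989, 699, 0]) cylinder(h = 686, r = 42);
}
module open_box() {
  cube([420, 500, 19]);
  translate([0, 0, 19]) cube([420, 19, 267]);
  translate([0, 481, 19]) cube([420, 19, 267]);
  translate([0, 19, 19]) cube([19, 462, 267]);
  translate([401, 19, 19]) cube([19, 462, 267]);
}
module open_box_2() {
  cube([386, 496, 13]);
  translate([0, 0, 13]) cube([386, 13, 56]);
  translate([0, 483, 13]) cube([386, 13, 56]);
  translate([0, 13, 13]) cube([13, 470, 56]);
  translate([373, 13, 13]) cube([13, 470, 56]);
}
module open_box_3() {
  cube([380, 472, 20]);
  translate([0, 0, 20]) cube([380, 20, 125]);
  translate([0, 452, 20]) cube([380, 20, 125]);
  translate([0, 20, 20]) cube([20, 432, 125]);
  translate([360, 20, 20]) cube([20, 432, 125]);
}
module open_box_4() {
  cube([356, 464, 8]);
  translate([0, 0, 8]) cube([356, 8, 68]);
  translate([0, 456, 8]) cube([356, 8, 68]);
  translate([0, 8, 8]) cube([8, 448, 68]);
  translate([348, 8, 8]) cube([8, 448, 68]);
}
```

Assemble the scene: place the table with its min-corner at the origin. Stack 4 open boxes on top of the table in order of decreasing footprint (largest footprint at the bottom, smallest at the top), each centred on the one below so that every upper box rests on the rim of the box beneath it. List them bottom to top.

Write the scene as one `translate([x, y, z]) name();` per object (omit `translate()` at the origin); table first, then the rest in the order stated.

table();
translate([319, 134, 732]) open_box();
translate([336, 136, 1018]) open_box_2();
translate([339, 148, 1087]) open_box_3();
translate([351, 152, 1232]) open_box_4();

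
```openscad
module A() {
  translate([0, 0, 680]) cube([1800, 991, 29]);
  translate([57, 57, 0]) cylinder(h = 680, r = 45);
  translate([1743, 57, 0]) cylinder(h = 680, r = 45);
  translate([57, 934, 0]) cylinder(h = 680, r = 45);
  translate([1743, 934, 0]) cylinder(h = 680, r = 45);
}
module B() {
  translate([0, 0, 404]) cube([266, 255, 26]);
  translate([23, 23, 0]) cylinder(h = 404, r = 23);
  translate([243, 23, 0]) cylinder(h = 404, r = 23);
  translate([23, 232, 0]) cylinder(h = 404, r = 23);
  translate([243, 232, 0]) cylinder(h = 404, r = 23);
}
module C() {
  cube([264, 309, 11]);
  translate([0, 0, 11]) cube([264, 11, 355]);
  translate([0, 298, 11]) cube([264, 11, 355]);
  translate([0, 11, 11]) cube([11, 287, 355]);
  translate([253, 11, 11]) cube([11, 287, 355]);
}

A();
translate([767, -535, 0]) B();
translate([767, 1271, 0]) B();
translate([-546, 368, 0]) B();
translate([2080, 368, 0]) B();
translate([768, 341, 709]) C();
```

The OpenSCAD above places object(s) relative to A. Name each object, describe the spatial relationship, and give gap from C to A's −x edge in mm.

The open box's min-x is at 768; the table's min-x is 0; gap = 768 mm.

A is a table. B is a stool. C is an open box. Four stools sit around the table at the −y, +y, −x, +x sides. The open box is on top of the table, centred. The gap from the open box to the table's −x edge is 768 mm.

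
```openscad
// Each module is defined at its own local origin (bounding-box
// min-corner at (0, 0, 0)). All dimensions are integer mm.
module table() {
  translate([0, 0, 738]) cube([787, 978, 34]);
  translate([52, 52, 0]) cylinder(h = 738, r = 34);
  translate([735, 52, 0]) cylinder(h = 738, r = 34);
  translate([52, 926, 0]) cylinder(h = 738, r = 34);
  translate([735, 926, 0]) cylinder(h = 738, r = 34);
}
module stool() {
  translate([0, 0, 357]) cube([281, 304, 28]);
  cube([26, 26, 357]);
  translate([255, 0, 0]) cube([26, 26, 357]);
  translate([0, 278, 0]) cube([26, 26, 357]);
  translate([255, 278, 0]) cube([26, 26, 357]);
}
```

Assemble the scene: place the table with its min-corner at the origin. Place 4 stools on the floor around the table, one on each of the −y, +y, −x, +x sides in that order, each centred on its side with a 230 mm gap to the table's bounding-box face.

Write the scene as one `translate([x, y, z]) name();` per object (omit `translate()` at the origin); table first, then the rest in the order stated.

table();
translate([253, -534, 0]) stool();
translate([253, 1208, 0]) stool();
translate([-511, 337, 0]) stool();
translate([1017, 337, 0]) stool();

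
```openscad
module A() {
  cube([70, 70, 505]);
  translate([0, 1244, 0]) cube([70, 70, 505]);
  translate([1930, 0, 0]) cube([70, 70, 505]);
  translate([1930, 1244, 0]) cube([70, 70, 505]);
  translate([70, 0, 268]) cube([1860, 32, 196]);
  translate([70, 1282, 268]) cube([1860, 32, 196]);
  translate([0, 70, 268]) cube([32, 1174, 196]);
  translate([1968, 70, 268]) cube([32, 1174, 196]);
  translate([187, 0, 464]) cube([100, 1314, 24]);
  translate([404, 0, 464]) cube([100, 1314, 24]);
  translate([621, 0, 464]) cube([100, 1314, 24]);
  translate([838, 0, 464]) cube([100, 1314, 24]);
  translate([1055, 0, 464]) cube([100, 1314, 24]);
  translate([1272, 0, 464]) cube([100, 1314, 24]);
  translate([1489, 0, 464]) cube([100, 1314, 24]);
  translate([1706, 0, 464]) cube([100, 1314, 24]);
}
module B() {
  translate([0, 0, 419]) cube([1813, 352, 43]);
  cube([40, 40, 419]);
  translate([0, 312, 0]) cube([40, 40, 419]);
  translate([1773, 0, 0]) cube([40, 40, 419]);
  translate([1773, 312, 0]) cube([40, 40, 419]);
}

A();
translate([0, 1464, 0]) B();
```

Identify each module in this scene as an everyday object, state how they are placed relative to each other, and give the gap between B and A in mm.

The bench's nearest face is 150 mm from the bed frame's +y face.

A is a bed frame. B is a bench. The bench is on the floor beside the bed frame on its +y side. The gap between the bench and the bed frame is 150 mm.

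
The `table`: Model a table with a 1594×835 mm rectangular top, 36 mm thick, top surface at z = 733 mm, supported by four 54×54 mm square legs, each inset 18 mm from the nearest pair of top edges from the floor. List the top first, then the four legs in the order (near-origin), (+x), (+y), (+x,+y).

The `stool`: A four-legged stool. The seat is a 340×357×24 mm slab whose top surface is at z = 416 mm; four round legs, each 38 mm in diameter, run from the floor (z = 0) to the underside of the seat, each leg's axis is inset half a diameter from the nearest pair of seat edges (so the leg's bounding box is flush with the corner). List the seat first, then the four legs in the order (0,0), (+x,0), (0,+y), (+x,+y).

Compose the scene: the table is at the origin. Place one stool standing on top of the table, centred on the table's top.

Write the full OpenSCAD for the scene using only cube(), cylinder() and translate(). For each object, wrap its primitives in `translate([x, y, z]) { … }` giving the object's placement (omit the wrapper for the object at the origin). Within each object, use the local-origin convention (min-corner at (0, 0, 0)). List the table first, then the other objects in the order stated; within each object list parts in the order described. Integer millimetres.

translate([0, 0, 697]) cube([1594, 835, 36]);
translate([18, 18, 0]) cube([54, 54, 697]);
translate([1522, 18, 0]) cube([54, 54, 697]);
translate([18, 763, 0]) cube([54, 54, 697]);
translate([1522, 763, 0]) cube([54, 54, 697]);
translate([627, 239, 733]) {
  translate([0, 0, 392]) cube([340, 357, 24]);
  translate([19, 19, 0]) cylinder(h = 392, r = 19);
  translate([321, 19, 0]) cylinder(h = 392, r = 19);
  translate([19, 338, 0]) cylinder(h = 392, r = 19);
  translate([321, 338, 0]) cylinder(h = 392, r = 19);
}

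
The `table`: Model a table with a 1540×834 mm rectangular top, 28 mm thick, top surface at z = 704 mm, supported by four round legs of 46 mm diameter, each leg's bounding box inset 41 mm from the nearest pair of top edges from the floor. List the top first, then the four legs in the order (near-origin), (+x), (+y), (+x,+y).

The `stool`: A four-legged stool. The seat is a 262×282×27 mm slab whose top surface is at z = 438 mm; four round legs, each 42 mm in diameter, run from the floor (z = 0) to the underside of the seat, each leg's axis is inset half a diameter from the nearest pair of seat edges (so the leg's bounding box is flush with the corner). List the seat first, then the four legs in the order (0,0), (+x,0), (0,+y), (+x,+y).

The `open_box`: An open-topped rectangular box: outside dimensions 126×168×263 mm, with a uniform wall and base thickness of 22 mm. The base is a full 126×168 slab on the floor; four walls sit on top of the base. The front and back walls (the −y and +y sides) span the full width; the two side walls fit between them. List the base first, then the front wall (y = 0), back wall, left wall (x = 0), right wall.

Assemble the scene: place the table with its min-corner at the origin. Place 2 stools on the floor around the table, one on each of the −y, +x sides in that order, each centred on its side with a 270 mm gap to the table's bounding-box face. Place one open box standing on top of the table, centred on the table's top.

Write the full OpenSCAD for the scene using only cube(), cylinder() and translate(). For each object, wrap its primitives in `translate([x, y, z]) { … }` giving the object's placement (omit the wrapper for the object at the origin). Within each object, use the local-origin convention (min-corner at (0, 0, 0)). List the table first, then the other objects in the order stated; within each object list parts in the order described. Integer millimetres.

translate([0, 0, 676]) cube([1540, 834, 28]);
translate([64, 64, 0]) cylinder(h = 676, r = 23);
translate([1476, 64, 0]) cylinder(h = 676, r = 23);
translate([64, 770, 0]) cylinder(h = 676, r = 23);
translate([1476, 770, 0]) cylinder(h = 676, r = 23);
translate([639, -552, 0]) {
  translate([0, 0, 411]) cube([262, 282, 27]);
  translate([21, 21, 0]) cylinder(h = 411, r = 21);
  translate([241, 21, 0]) cylinder(h = 411, r = 21);
  translate([21, 261, 0]) cylinder(h = 411, r = 21);
  translate([241, 261, 0]) cylinder(h = 411, r = 21);
}
translate([1810, 276, 0]) {
  translate([0, 0, 411]) cube([262, 282, 27]);
  translate([21, 21, 0]) cylinder(h = 411, r = 21);
  translate([241, 21, 0]) cylinder(h = 411, r = 21);
  translate([21, 261, 0]) cylinder(h = 411, r = 21);
  translate([241, 261, 0]) cylinder(h = 411, r = 21);
}
translate([707, 333, 704]) {
  cube([126, 168, 22]);
  translate([0, 0, 22]) cube([126, 22, 241]);
  translate([0, 146, 22]) cube([126, 22, 241]);
  translate([0, 22, 22]) cube([22, 124, 241]);
  translate([104, 22, 22]) cube([22, 124, 241]);
}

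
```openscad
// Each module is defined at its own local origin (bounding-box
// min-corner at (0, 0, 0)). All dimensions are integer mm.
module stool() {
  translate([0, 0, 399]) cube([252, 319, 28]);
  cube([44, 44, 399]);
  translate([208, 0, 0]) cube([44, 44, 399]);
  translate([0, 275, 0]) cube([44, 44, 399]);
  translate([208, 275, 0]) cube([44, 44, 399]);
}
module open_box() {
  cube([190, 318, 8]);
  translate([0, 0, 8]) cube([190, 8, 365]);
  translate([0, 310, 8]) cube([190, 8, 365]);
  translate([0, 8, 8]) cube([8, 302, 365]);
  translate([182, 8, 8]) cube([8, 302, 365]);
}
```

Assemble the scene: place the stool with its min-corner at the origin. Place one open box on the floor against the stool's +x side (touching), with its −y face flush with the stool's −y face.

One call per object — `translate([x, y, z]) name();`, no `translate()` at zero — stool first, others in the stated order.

stool();
translate([252, 0, 0]) open_box();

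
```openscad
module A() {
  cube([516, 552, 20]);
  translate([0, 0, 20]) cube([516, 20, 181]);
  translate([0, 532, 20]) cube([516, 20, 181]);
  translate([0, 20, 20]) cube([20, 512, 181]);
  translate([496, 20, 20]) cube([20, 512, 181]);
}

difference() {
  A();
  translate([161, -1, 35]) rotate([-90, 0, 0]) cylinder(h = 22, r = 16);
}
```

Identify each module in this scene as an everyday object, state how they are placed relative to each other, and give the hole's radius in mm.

The subtracted cylinder has r = 16 mm.

A is an open box. The open box has a circular hole through its front wall. The hole's radius is 16 mm.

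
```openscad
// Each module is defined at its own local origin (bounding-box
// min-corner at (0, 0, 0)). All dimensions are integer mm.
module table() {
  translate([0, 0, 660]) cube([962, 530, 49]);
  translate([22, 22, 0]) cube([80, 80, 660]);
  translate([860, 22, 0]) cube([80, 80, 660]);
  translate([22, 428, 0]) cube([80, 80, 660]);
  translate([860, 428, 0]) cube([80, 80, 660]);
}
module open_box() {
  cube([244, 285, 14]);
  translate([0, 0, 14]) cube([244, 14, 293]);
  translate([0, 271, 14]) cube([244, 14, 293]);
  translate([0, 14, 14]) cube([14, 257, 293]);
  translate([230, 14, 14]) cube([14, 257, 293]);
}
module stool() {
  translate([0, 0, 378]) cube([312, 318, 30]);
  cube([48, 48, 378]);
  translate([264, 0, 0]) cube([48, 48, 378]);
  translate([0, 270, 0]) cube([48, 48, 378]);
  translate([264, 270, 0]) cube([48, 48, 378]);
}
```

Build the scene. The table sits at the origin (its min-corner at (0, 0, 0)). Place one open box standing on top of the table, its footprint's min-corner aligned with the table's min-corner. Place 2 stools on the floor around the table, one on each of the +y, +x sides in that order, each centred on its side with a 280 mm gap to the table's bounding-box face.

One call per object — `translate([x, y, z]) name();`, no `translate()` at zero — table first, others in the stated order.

table();
translate([0, 0, 709]) open_box();
translate([325, 810, 0]) stool();
translate([1242, 106, 0]) stool();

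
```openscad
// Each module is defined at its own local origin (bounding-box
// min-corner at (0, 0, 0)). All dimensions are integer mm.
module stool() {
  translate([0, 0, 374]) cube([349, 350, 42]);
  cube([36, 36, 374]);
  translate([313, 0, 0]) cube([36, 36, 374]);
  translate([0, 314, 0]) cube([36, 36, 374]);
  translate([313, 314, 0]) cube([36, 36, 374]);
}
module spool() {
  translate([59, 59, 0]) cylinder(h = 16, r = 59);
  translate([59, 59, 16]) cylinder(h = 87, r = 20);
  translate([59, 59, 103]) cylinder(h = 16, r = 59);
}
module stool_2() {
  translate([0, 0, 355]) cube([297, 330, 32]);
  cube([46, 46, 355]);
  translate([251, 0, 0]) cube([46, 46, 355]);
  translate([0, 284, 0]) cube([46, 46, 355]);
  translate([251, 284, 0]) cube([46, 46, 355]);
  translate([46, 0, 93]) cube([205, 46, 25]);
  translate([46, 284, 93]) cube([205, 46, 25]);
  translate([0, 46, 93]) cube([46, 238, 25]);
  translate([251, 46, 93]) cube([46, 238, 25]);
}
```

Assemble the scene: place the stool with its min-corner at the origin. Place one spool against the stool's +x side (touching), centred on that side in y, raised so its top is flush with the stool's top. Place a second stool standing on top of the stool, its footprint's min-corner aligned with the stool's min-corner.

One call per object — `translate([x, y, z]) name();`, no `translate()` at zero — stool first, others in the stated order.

stool();
translate([349, 116, 297]) spool();
translate([0, 0, 416]) stool_2();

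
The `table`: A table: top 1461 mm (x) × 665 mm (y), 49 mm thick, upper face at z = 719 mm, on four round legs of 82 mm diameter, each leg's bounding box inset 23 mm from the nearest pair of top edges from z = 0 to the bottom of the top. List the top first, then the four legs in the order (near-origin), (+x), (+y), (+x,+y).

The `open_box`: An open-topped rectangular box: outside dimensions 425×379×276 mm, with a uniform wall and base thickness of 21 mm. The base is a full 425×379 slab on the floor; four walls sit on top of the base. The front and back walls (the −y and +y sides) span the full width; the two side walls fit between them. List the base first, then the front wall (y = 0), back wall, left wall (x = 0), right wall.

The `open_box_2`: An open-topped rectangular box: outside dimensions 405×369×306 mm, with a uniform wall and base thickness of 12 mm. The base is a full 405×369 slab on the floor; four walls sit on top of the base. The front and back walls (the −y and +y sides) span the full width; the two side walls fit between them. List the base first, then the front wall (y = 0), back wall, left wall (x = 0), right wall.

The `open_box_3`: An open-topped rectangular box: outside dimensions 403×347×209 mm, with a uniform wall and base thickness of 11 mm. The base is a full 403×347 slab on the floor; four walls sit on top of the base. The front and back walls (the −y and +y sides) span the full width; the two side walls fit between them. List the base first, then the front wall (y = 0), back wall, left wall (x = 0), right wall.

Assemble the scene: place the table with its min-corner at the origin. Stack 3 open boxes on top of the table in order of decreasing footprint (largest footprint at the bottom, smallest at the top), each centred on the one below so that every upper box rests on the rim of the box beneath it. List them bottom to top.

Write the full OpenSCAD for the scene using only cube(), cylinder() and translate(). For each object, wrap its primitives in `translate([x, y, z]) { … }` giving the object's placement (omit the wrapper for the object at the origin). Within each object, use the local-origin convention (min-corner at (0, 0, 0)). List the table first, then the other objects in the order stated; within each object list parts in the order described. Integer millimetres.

translate([0, 0, 670]) cube([1461, 665, 49]);
translate([64, 64, 0]) cylinder(h = 670, r = 41);
translate([1397, 64, 0]) cylinder(h = 670, r = 41);
translate([64, 601, 0]) cylinder(h = 670, r = 41);
translate([1397, 601, 0]) cylinder(h = 670, r = 41);
translate([518, 143, 719]) {
  cube([425, 379, 21]);
  translate([0, 0, 21]) cube([425, 21, 255]);
  translate([0, 358, 21]) cube([425, 21, 255]);
  translate([0, 21, 21]) cube([21, 337, 255]);
  translate([404, 21, 21]) cube([21, 337, 255]);
}
translate([528, 148, 995]) {
  cube([405, 369, 12]);
  translate([0, 0, 12]) cube([405, 12, 294]);
  translate([0, 357, 12]) cube([405, 12, 294]);
  translate([0, 12, 12]) cube([12, 345, 294]);
  translate([393, 12, 12]) cube([12, 345, 294]);
}
translate([529, 159, 1301]) {
  cube([403, 347, 11]);
  translate([0, 0, 11]) cube([403, 11, 198]);
  translate([0, 336, 11]) cube([403, 11, 198]);
  translate([0, 11, 11]) cube([11, 325, 198]);
  translate([392, 11, 11]) cube([11, 325, 198]);
}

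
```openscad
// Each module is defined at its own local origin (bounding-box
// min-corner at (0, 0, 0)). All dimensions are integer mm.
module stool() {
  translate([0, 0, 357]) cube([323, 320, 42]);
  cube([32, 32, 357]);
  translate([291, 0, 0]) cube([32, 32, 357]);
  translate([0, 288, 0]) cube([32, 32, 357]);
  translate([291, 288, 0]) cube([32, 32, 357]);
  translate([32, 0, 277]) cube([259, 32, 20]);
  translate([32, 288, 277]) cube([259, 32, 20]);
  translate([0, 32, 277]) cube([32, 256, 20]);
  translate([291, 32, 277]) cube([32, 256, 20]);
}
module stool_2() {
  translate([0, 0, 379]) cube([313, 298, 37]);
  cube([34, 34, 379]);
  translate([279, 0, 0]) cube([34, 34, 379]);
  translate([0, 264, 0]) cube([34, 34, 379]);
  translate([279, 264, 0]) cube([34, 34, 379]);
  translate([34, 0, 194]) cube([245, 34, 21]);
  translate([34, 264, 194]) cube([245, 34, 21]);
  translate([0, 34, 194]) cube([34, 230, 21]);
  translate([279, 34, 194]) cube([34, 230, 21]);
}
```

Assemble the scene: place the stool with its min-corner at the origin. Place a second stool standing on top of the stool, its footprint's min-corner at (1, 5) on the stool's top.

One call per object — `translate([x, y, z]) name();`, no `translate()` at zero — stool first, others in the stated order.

stool();
translate([1, 5, 399]) stool_2();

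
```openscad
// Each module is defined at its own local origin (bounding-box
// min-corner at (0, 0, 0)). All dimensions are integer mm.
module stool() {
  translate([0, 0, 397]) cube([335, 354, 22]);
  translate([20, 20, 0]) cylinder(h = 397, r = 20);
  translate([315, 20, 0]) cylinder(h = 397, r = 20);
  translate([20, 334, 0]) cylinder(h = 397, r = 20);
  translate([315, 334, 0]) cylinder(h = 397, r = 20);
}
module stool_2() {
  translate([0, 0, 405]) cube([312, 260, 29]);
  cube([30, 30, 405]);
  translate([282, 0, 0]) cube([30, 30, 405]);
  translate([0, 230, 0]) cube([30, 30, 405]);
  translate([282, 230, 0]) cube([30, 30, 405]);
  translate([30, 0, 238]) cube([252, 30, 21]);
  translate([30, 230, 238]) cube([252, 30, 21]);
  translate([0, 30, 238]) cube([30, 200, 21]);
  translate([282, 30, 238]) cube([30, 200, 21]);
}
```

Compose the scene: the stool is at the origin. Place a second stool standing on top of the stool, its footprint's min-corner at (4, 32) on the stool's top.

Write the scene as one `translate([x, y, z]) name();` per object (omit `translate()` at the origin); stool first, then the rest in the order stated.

stool();
translate([4, 32, 419]) stool_2();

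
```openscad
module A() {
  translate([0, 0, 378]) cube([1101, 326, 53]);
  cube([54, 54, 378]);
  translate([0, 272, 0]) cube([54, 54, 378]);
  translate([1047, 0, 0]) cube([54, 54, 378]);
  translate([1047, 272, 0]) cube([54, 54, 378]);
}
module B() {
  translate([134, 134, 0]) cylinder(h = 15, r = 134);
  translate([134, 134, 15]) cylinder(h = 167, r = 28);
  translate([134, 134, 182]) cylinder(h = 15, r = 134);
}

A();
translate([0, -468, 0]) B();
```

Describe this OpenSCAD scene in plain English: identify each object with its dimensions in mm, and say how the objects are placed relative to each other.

A is a bench: a 1101×326 mm seat slab, 53 mm thick, top at z = 431 mm, on four 54×54 mm square legs flush with the seat corners and standing on z = 0.

B is a spool: two coaxial disc flanges of radius 134 mm and thickness 15 mm, joined by a core cylinder of radius 28 mm and height 167 mm. The lower flange rests on z = 0 and the three cylinders share a vertical axis.

The spool is on the floor beside the bench on its −y side.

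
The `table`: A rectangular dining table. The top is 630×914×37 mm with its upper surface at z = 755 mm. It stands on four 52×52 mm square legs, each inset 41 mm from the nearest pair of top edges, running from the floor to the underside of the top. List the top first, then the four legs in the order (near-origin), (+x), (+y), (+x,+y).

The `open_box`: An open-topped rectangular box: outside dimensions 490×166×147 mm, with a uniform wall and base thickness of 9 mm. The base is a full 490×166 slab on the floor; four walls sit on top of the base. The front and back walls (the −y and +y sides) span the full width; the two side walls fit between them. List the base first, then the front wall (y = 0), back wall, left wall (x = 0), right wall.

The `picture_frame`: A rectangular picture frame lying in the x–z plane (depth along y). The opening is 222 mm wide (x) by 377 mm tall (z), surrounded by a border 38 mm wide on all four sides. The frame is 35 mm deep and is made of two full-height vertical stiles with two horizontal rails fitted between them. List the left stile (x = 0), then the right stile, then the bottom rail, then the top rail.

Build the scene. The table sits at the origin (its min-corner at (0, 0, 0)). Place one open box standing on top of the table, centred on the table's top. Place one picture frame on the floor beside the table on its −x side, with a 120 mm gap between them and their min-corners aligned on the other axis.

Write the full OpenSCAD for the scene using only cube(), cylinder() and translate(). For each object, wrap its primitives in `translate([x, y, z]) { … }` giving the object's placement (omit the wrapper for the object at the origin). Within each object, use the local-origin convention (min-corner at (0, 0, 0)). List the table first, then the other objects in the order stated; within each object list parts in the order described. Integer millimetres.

translate([0, 0, 718]) cube([630, 914, 37]);
translate([41, 41, 0]) cube([52, 52, 718]);
translate([537, 41, 0]) cube([52, 52, 718]);
translate([41, 821, 0]) cube([52, 52, 718]);
translate([537, 821, 0]) cube([52, 52, 718]);
translate([70, 374, 755]) {
  cube([490, 166, 9]);
  translate([0, 0, 9]) cube([490, 9, 138]);
  translate([0, 157, 9]) cube([490, 9, 138]);
  translate([0, 9, 9]) cube([9, 148, 138]);
  translate([481, 9, 9]) cube([9, 148, 138]);
}
translate([-418, 0, 0]) {
  cube([38, 35, 453]);
  translate([260, 0, 0]) cube([38, 35, 453]);
  translate([38, 0, 0]) cube([222, 35, 38]);
  translate([38, 0, 415]) cube([222, 35, 38]);
}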